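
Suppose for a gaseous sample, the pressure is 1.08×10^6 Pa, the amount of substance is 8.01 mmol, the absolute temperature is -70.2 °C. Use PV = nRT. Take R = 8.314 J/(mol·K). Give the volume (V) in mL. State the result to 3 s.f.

12.5 mL

Rearranging: V = nRT/P.
P = 1.08×10^6 Pa; n = 8.01 mmol = 0.008010 mol; T = -70.2 °C = 202.9 K; R = 8.314 J/(mol·K).
V = 1.251×10^-5 m³
1.251×10^-5 m³ × (1 mL / 1.000×10^-6 m³) = 12.51 mL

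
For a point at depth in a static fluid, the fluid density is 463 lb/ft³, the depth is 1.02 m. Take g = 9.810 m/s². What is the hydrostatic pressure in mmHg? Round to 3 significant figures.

P is given directly by: P = ρgh.
ρ = 463 lb/ft³ = 7417 kg/m³; h = 1.02 m; g = 9.810 m/s².
P = 74211 Pa
74211 Pa × (1 mmHg / 133.3 Pa) = 556.6 mmHg

557 mmHg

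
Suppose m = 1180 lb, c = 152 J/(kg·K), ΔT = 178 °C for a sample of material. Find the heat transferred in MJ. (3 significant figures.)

14.5 MJ

Q is given directly by: Q = mcΔT.
m = 1180 lb = 535.2 kg; c = 152 J/(kg·K); ΔT = 178 °C = 178.0 K.
Q = 1.448×10^7 J  (the unit combination reduces to kg·m²/s² = J)
1.448×10^7 J × (1 MJ / 1.000×10^6 J) = 14.48 MJ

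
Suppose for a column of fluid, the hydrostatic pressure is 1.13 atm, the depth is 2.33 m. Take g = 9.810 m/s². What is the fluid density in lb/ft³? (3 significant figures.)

Rearranging: ρ = P/(g·h).
P = 1.13 atm = 1.145×10^5 Pa; h = 2.33 m; g = 9.810 m/s².
ρ = 5009 kg/m³
5009 kg/m³ × (1 lb/ft³ / 16.02 kg/m³) = 312.7 lb/ft³

313 lb/ft³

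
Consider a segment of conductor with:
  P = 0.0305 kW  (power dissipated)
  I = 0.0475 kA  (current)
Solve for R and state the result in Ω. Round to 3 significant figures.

0.0135 Ω

Solving P = I²R for R: R = P/I².
P = 0.0305 kW = 30.50 W; I = 0.0475 kA = 47.50 A.
R = 0.01352 Ω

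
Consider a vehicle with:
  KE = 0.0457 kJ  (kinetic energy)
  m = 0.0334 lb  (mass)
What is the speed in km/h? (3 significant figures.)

Rearranging KE = ½mv² for v: v = √(2·KE/m).
KE = 0.0457 kJ = 45.70 J; m = 0.0334 lb = 0.01515 kg.
v = 77.67 m/s
77.67 m/s × (1 km/h / 0.2778 m/s) = 279.6 km/h

280 km/h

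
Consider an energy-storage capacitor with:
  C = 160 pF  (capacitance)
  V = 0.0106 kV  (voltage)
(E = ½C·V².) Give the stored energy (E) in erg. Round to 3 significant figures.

Directly: E = ½CV².
C = 160 pF = 1.600×10^-10 F; V = 0.0106 kV = 10.60 V.
E = 8.989×10^-9 J
8.989×10^-9 J × (1 erg / 1.000×10^-7 J) = 0.08989 erg

0.0899 erg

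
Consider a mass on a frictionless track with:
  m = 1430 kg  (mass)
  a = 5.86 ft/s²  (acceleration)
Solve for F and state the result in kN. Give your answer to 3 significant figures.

Directly: F = m·a.
m = 1430 kg; a = 5.86 ft/s² = 1.786 m/s².
F = 2554 N  (the unit combination reduces to kg·m/s² = N)
2554 N × (1 kN / 1000 N) = 2.554 kN

2.55 kN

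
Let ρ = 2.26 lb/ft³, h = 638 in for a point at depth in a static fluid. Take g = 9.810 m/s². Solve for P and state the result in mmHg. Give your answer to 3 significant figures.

P is given directly by: P = ρgh.
ρ = 2.26 lb/ft³ = 36.20 kg/m³; h = 638 in = 16.21 m; g = 9.810 m/s².
P = 5755 Pa  (the unit combination reduces to kg/(m·s²) = Pa)
5755 Pa × (1 mmHg / 133.3 Pa) = 43.17 mmHg

43.2 mmHg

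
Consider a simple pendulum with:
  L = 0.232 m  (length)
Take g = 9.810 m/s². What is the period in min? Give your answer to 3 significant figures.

0.0161 min

Directly: T = 2π√(L/g).
L = 0.232 m; g = 9.810 m/s².
T = 0.9662 s
0.9662 s × (1 min / 60.00 s) = 0.01610 min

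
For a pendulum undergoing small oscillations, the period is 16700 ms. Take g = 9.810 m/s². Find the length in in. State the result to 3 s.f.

2730 in

Rearranging: L = g·(T/2π)².
T = 16700 ms = 16.70 s; g = 9.810 m/s².
L = 69.30 m
69.30 m × (1 in / 0.02540 m) = 2728 in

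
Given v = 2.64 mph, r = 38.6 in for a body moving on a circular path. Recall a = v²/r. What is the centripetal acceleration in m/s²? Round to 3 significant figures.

1.42 m/s²

Directly: a = v²/r.
v = 2.64 mph = 1.180 m/s; r = 38.6 in = 0.9804 m.
a = 1.421 m/s²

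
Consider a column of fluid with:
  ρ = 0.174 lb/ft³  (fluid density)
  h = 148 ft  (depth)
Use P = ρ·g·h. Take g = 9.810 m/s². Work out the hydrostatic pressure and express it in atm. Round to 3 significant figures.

0.0122 atm

P is given directly by: P = ρgh.
ρ = 0.174 lb/ft³ = 2.787 kg/m³; h = 148 ft = 45.11 m; g = 9.810 m/s².
P = 1233 Pa  (the unit combination reduces to kg/(m·s²) = Pa)
1233 Pa × (1 atm / 1.013×10^5 Pa) = 0.01217 atm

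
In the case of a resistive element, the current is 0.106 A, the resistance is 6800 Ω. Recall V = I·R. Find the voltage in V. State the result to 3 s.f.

721 V

From Ohm's law: V = IR.
I = 0.106 A; R = 6800 Ω.
V = 720.8 V  (the unit combination reduces to kg·m²/(A·s³) = V)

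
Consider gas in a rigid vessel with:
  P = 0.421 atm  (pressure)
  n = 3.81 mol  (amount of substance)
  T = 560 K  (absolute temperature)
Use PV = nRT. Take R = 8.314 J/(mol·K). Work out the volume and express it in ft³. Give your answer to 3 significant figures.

Solving PV = nRT for V: V = nRT/P.
P = 0.421 atm = 42658 Pa; n = 3.81 mol; T = 560 K; R = 8.314 J/(mol·K).
V = 0.4158 m³
0.4158 m³ × (1 ft³ / 0.02832 m³) = 14.69 ft³

14.7 ft³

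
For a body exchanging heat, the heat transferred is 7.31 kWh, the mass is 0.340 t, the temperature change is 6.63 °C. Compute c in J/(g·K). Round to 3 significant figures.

Rearranging Q = m·c·ΔT for c: c = Q/(m·ΔT).
Q = 7.31 kWh = 2.632×10^7 J; m = 0.340 t = 340.0 kg; ΔT = 6.63 °C = 6.630 K.
c = 11674 J/(kg·K)
11674 J/(kg·K) × (1 J/(g·K) / 1000 J/(kg·K)) = 11.67 J/(g·K)

11.7 J/(g·K)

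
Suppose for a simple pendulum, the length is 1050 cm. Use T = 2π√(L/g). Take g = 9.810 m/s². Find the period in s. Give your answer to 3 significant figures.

T is given directly by: T = 2π√(L/g).
L = 1050 cm = 10.50 m; g = 9.810 m/s².
T = 6.500 s

6.50 s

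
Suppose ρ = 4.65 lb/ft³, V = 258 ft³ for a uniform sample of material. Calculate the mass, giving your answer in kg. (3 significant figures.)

Rearranging: m = ρV.
ρ = 4.65 lb/ft³ = 74.49 kg/m³; V = 258 ft³ = 7.306 m³.
m = 544.2 kg

544 kg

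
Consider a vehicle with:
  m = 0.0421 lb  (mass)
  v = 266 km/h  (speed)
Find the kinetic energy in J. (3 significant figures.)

52.1 J

KE is given directly by: KE = ½mv².
m = 0.0421 lb = 0.01910 kg; v = 266 km/h = 73.89 m/s.
KE = 52.13 J  (the unit combination reduces to kg·m²/s² = J)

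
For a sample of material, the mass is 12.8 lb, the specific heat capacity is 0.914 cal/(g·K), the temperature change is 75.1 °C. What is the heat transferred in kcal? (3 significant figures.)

399 kcal

Directly: Q = mcΔT.
m = 12.8 lb = 5.806 kg; c = 0.914 cal/(g·K) = 3824 J/(kg·K); ΔT = 75.1 °C = 75.10 K.
Q = 1.667×10^6 J
1.667×10^6 J × (1 kcal / 4184 J) = 398.5 kcal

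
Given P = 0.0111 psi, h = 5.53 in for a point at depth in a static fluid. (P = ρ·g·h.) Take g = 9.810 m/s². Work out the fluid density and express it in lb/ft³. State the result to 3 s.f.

Solving P = ρ·g·h for ρ: ρ = P/(g·h).
P = 0.0111 psi = 76.53 Pa; h = 5.53 in = 0.1405 m; g = 9.810 m/s².
ρ = 55.54 kg/m³
55.54 kg/m³ × (1 lb/ft³ / 16.02 kg/m³) = 3.467 lb/ft³

3.47 lb/ft³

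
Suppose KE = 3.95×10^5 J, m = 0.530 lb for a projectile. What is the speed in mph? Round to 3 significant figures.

Rearranging: v = √(2·KE/m).
KE = 3.95×10^5 J; m = 0.530 lb = 0.2404 kg.
v = 1813 m/s
1813 m/s × (1 mph / 0.4470 m/s) = 4055 mph

4060 mph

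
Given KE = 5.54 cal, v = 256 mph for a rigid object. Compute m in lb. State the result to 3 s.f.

Rearranging KE = ½mv² for m: m = 2·KE/v².
KE = 5.54 cal = 23.18 J; v = 256 mph = 114.4 m/s.
m = 0.003540 kg
0.003540 kg × (1 lb / 0.4536 kg) = 0.007804 lb

0.00780 lb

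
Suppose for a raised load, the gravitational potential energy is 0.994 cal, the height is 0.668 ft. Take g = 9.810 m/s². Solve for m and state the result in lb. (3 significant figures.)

Solving PE = m·g·h for m: m = PE/(g·h).
PE = 0.994 cal = 4.159 J; h = 0.668 ft = 0.2036 m; g = 9.810 m/s².
m = 2.082 kg
2.082 kg × (1 lb / 0.4536 kg) = 4.590 lb

4.59 lb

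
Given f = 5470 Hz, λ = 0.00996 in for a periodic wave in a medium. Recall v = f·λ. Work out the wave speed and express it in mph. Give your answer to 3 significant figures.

3.10 mph

v is given directly by: v = fλ.
f = 5470 Hz; λ = 0.00996 in = 2.530×10^-4 m.
v = 1.384 m/s
1.384 m/s × (1 mph / 0.4470 m/s) = 3.096 mph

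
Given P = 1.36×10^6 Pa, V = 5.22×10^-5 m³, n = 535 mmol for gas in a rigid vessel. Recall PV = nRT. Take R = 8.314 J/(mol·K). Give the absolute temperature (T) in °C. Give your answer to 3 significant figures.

-257 °C

From the ideal-gas law: T = PV/(nR).
P = 1.36×10^6 Pa; V = 5.22×10^-5 m³; n = 535 mmol = 0.5350 mol; R = 8.314 J/(mol·K).
T = 15.96 K
15.96 K − 273.15 = -257.2 °C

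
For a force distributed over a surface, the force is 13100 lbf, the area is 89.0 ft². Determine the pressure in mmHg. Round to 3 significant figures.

52.9 mmHg

P is given directly by: P = F/A.
F = 13100 lbf = 58272 N; A = 89.0 ft² = 8.268 m².
P = 7048 Pa  (the unit combination reduces to kg/(m·s²) = Pa)
7048 Pa × (1 mmHg / 133.3 Pa) = 52.86 mmHg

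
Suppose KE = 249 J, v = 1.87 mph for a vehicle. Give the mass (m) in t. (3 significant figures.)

Rearranging: m = 2·KE/v².
KE = 249 J; v = 1.87 mph = 0.8360 m/s.
m = 712.6 kg
712.6 kg × (1 t / 1000 kg) = 0.7126 t

0.713 t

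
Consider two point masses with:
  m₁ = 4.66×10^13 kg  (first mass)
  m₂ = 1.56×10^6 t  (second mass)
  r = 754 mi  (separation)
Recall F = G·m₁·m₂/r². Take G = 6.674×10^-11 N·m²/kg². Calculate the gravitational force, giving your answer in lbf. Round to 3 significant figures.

F is given directly by: F = Gm₁m₂/r².
m₁ = 4.66×10^13 kg; m₂ = 1.56×10^6 t = 1.560×10^9 kg; r = 754 mi = 1.213×10^6 m; G = 6.674×10^-11 N·m²/kg².
F = 3.295 N
3.295 N × (1 lbf / 4.448 N) = 0.7407 lbf

0.741 lbf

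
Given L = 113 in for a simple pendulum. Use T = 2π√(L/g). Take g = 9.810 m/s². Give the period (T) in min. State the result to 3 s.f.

0.0566 min

Directly: T = 2π√(L/g).
L = 113 in = 2.870 m; g = 9.810 m/s².
T = 3.399 s
3.399 s × (1 min / 60.00 s) = 0.05664 min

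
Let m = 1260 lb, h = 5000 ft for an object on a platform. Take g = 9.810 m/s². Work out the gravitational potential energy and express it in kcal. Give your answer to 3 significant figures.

2040 kcal

PE is given directly by: PE = mgh.
m = 1260 lb = 571.5 kg; h = 5000 ft = 1524 m; g = 9.810 m/s².
PE = 8.545×10^6 J  (the unit combination reduces to kg·m²/s² = J)
8.545×10^6 J × (1 kcal / 4184 J) = 2042 kcal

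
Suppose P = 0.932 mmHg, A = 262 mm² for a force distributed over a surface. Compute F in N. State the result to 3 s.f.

Rearranging: F = P·A.
P = 0.932 mmHg = 124.3 Pa; A = 262 mm² = 2.620×10^-4 m².
F = 0.03256 N  (the unit combination reduces to kg·m/s² = N)

0.0326 N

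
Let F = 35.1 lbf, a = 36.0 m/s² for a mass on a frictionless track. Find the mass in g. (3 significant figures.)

4340 g

From Newton's second law: m = F/a.
F = 35.1 lbf = 156.1 N; a = 36.0 m/s².
m = 4.337 kg
4.337 kg × (1 g / 0.001000 kg) = 4337 g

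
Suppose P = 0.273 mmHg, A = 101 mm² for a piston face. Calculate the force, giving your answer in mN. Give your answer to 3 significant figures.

Rearranging P = F/A for F: F = P·A.
P = 0.273 mmHg = 36.40 Pa; A = 101 mm² = 1.010×10^-4 m².
F = 0.003676 N
0.003676 N × (1 mN / 0.001000 N) = 3.676 mN

3.68 mN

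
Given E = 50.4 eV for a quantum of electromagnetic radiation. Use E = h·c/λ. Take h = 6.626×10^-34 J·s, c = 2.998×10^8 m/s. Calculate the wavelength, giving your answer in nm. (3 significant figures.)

Rearranging: λ = hc/E.
E = 50.4 eV = 8.075×10^-18 J; h = 6.626×10^-34 J·s; c = 2.998×10^8 m/s.
λ = 2.460×10^-8 m
2.460×10^-8 m × (1 nm / 1.000×10^-9 m) = 24.60 nm

24.6 nm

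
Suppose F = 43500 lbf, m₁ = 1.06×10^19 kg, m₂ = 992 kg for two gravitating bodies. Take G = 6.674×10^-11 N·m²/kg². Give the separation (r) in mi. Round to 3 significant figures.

1.18 mi

Solving F = G·m₁·m₂/r² for r: r = √(G·m₁m₂/F).
F = 43500 lbf = 1.935×10^5 N; m₁ = 1.06×10^19 kg; m₂ = 992 kg; G = 6.674×10^-11 N·m²/kg².
r = 1904 m
1904 m × (1 mi / 1609 m) = 1.183 mi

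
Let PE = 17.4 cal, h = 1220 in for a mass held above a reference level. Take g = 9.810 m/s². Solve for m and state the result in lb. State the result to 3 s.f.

0.528 lb

Solving PE = m·g·h for m: m = PE/(g·h).
PE = 17.4 cal = 72.80 J; h = 1220 in = 30.99 m; g = 9.810 m/s².
m = 0.2395 kg
0.2395 kg × (1 lb / 0.4536 kg) = 0.5280 lb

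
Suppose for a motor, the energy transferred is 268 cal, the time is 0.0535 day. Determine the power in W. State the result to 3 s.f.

Directly: P = W/t.
W = 268 cal = 1121 J; t = 0.0535 day = 4622 s.
P = 0.2426 W  (the unit combination reduces to kg·m²/s³ = W)

0.243 W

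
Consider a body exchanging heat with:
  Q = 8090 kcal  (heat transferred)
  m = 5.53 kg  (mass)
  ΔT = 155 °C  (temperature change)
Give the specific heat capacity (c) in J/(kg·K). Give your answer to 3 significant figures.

Rearranging Q = m·c·ΔT for c: c = Q/(m·ΔT).
Q = 8090 kcal = 3.385×10^7 J; m = 5.53 kg; ΔT = 155 °C = 155.0 K.
c = 39490 J/(kg·K)

39500 J/(kg·K)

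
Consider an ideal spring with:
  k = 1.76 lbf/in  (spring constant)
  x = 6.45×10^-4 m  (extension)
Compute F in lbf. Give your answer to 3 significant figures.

Directly: F = kx.
k = 1.76 lbf/in = 308.2 N/m; x = 6.45×10^-4 m.
F = 0.1988 N  (the unit combination reduces to kg·m/s² = N)
0.1988 N × (1 lbf / 4.448 N) = 0.04469 lbf

0.0447 lbf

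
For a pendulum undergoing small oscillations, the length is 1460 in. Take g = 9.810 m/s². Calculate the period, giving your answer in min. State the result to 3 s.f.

T is given directly by: T = 2π√(L/g).
L = 1460 in = 37.08 m; g = 9.810 m/s².
T = 12.22 s
12.22 s × (1 min / 60.00 s) = 0.2036 min

0.204 min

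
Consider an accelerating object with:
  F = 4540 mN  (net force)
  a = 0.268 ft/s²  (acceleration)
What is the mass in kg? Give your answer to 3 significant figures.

55.6 kg

Rearranging F = m·a for m: m = F/a.
F = 4540 mN = 4.540 N; a = 0.268 ft/s² = 0.08169 m/s².
m = 55.58 kg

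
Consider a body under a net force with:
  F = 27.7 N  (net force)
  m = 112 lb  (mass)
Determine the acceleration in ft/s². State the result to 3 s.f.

Solving F = m·a for a: a = F/m.
F = 27.7 N; m = 112 lb = 50.80 kg.
a = 0.5453 m/s²
0.5453 m/s² × (1 ft/s² / 0.3048 m/s²) = 1.789 ft/s²

1.79 ft/s²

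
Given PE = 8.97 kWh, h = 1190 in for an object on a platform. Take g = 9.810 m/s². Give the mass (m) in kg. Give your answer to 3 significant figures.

Solving PE = m·g·h for m: m = PE/(g·h).
PE = 8.97 kWh = 3.229×10^7 J; h = 1190 in = 30.23 m; g = 9.810 m/s².
m = 1.089×10^5 kg

1.09×10^5 kg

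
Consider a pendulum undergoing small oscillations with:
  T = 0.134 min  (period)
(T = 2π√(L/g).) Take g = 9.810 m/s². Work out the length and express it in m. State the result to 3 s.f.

16.1 m

Rearranging: L = g·(T/2π)².
T = 0.134 min = 8.040 s; g = 9.810 m/s².
L = 16.06 m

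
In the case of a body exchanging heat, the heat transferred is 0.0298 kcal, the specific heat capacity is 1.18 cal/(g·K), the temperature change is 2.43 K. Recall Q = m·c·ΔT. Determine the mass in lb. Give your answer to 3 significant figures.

Rearranging: m = Q/(c·ΔT).
Q = 0.0298 kcal = 124.7 J; c = 1.18 cal/(g·K) = 4937 J/(kg·K); ΔT = 2.43 K.
m = 0.01039 kg
0.01039 kg × (1 lb / 0.4536 kg) = 0.02291 lb

0.0229 lb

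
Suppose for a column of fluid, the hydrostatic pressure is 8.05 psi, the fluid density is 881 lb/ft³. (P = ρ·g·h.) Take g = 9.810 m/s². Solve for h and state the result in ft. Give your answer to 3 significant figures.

1.32 ft

Rearranging P = ρ·g·h for h: h = P/(ρ·g).
P = 8.05 psi = 55503 Pa; ρ = 881 lb/ft³ = 14112 kg/m³; g = 9.810 m/s².
h = 0.4009 m
0.4009 m × (1 ft / 0.3048 m) = 1.315 ft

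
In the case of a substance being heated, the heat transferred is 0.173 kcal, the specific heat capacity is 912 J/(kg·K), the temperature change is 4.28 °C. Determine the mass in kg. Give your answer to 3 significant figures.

Rearranging Q = m·c·ΔT for m: m = Q/(c·ΔT).
Q = 0.173 kcal = 723.8 J; c = 912 J/(kg·K); ΔT = 4.28 °C = 4.280 K.
m = 0.1854 kg

0.185 kg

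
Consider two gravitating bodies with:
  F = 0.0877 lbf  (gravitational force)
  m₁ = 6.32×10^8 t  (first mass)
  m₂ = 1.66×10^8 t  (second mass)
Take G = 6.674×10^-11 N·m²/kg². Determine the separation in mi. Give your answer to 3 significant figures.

2630 mi

Rearranging F = G·m₁·m₂/r² for r: r = √(G·m₁m₂/F).
F = 0.0877 lbf = 0.3901 N; m₁ = 6.32×10^8 t = 6.320×10^11 kg; m₂ = 1.66×10^8 t = 1.660×10^11 kg; G = 6.674×10^-11 N·m²/kg².
r = 4.237×10^6 m
4.237×10^6 m × (1 mi / 1609 m) = 2632 mi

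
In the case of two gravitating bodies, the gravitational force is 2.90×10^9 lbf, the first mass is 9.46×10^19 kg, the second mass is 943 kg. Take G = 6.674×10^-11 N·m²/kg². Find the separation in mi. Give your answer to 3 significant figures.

Rearranging: r = √(G·m₁m₂/F).
F = 2.90×10^9 lbf = 1.290×10^10 N; m₁ = 9.46×10^19 kg; m₂ = 943 kg; G = 6.674×10^-11 N·m²/kg².
r = 21.48 m
21.48 m × (1 mi / 1609 m) = 0.01335 mi

0.0133 mi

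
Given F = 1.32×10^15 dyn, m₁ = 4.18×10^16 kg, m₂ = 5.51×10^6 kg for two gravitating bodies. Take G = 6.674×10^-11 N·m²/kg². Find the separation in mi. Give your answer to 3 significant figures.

0.0212 mi

From Newton's law of gravitation: r = √(G·m₁m₂/F).
F = 1.32×10^15 dyn = 1.320×10^10 N; m₁ = 4.18×10^16 kg; m₂ = 5.51×10^6 kg; G = 6.674×10^-11 N·m²/kg².
r = 34.12 m
34.12 m × (1 mi / 1609 m) = 0.02120 mi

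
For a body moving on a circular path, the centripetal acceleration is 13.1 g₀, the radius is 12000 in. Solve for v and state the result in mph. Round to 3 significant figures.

Solving a = v²/r for v: v = √(a·r).
a = 13.1 g₀ = 128.5 m/s²; r = 12000 in = 304.8 m.
v = 197.9 m/s
197.9 m/s × (1 mph / 0.4470 m/s) = 442.6 mph

443 mph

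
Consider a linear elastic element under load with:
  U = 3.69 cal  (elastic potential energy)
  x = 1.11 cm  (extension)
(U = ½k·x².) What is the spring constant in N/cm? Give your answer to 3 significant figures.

Rearranging: k = 2U/x².
U = 3.69 cal = 15.44 J; x = 1.11 cm = 0.01110 m.
k = 2.506×10^5 N/m
2.506×10^5 N/m × (1 N/cm / 100.0 N/m) = 2506 N/cm

2510 N/cm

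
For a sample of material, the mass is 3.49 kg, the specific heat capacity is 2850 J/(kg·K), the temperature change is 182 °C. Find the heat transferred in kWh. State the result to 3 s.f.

0.503 kWh

Directly: Q = mcΔT.
m = 3.49 kg; c = 2850 J/(kg·K); ΔT = 182 °C = 182.0 K.
Q = 1.810×10^6 J  (the unit combination reduces to kg·m²/s² = J)
1.810×10^6 J × (1 kWh / 3.600×10^6 J) = 0.5029 kWh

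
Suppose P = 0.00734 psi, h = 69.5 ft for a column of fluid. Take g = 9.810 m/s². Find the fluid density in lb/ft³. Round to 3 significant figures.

Rearranging P = ρ·g·h for ρ: ρ = P/(g·h).
P = 0.00734 psi = 50.61 Pa; h = 69.5 ft = 21.18 m; g = 9.810 m/s².
ρ = 0.2435 kg/m³
0.2435 kg/m³ × (1 lb/ft³ / 16.02 kg/m³) = 0.01520 lb/ft³

0.0152 lb/ft³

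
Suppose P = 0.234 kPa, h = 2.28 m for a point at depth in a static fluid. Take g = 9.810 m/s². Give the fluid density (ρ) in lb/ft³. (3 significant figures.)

Rearranging P = ρ·g·h for ρ: ρ = P/(g·h).
P = 0.234 kPa = 234.0 Pa; h = 2.28 m; g = 9.810 m/s².
ρ = 10.46 kg/m³
10.46 kg/m³ × (1 lb/ft³ / 16.02 kg/m³) = 0.6531 lb/ft³

0.653 lb/ft³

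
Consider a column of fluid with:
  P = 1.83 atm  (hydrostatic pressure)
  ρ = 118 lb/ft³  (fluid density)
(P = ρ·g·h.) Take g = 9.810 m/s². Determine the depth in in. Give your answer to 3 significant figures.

Rearranging: h = P/(ρ·g).
P = 1.83 atm = 1.854×10^5 Pa; ρ = 118 lb/ft³ = 1890 kg/m³; g = 9.810 m/s².
h = 10.000 m
10.000 m × (1 in / 0.02540 m) = 393.7 in

394 in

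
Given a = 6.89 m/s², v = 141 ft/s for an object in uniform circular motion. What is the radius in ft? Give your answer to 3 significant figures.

879 ft

Rearranging: r = v²/a.
a = 6.89 m/s²; v = 141 ft/s = 42.98 m/s.
r = 268.1 m
268.1 m × (1 ft / 0.3048 m) = 879.5 ft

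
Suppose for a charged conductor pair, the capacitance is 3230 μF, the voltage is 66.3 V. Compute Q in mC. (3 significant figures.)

214 mC

Rearranging: Q = CV.
C = 3230 μF = 0.003230 F; V = 66.3 V.
Q = 0.2141 C
0.2141 C × (1 mC / 0.001000 C) = 214.1 mC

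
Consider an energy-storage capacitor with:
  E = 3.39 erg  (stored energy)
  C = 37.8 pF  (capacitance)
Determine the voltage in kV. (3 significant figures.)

0.134 kV

Rearranging: V = √(2E/C).
E = 3.39 erg = 3.390×10^-7 J; C = 37.8 pF = 3.780×10^-11 F.
V = 133.9 V  (the unit combination reduces to kg·m²/(A·s³) = V)
133.9 V × (1 kV / 1000 V) = 0.1339 kV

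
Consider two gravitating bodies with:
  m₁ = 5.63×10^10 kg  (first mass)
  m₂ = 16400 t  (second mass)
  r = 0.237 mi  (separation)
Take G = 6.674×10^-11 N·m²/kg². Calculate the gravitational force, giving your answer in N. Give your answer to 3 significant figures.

Directly: F = Gm₁m₂/r².
m₁ = 5.63×10^10 kg; m₂ = 16400 t = 1.640×10^7 kg; r = 0.237 mi = 381.4 m; G = 6.674×10^-11 N·m²/kg².
F = 423.6 N

424 N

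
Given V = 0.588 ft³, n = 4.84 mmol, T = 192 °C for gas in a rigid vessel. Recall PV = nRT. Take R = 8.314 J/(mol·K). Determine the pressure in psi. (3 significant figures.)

0.163 psi

From the ideal-gas law: P = nRT/V.
V = 0.588 ft³ = 0.01665 m³; n = 4.84 mmol = 0.004840 mol; T = 192 °C = 465.1 K; R = 8.314 J/(mol·K).
P = 1124 Pa
1124 Pa × (1 psi / 6895 Pa) = 0.1630 psi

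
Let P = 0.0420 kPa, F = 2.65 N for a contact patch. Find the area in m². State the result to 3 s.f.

0.0631 m²

Solving P = F/A for A: A = F/P.
P = 0.0420 kPa = 42.00 Pa; F = 2.65 N.
A = 0.06310 m²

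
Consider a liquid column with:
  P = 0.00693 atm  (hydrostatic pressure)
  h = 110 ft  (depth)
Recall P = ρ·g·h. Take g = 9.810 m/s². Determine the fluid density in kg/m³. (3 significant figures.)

2.13 kg/m³

Rearranging: ρ = P/(g·h).
P = 0.00693 atm = 702.2 Pa; h = 110 ft = 33.53 m; g = 9.810 m/s².
ρ = 2.135 kg/m³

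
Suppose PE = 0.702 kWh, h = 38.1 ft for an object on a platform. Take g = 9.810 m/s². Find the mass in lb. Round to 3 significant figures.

Solving PE = m·g·h for m: m = PE/(g·h).
PE = 0.702 kWh = 2.527×10^6 J; h = 38.1 ft = 11.61 m; g = 9.810 m/s².
m = 22184 kg
22184 kg × (1 lb / 0.4536 kg) = 48906 lb

48900 lb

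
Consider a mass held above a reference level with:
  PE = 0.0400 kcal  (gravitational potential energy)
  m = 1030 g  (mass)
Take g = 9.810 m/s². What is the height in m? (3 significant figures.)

16.6 m

Rearranging PE = m·g·h for h: h = PE/(m·g).
PE = 0.0400 kcal = 167.4 J; m = 1030 g = 1.030 kg; g = 9.810 m/s².
h = 16.56 m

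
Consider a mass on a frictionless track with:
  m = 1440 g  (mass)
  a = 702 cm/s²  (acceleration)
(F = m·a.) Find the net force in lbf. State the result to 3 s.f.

2.27 lbf

Directly: F = m·a.
m = 1440 g = 1.440 kg; a = 702 cm/s² = 7.020 m/s².
F = 10.11 N
10.11 N × (1 lbf / 4.448 N) = 2.273 lbf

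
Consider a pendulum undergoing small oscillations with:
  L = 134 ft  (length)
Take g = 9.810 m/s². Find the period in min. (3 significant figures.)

Directly: T = 2π√(L/g).
L = 134 ft = 40.84 m; g = 9.810 m/s².
T = 12.82 s
12.82 s × (1 min / 60.00 s) = 0.2137 min

0.214 min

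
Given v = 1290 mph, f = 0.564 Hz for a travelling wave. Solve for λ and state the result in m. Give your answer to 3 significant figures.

Rearranging: λ = v/f.
v = 1290 mph = 576.7 m/s; f = 0.564 Hz.
λ = 1022 m

1020 m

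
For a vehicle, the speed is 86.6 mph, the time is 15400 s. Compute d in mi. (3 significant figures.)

Rearranging: d = v·t.
v = 86.6 mph = 38.71 m/s; t = 15400 s.
d = 5.962×10^5 m
5.962×10^5 m × (1 mi / 1609 m) = 370.5 mi

370 mi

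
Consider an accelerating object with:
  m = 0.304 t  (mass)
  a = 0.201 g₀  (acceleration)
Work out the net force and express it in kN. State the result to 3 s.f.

From Newton's second law: F = m·a.
m = 0.304 t = 304.0 kg; a = 0.201 g₀ = 1.971 m/s².
F = 599.2 N  (the unit combination reduces to kg·m/s² = N)
599.2 N × (1 kN / 1000 N) = 0.5992 kN

0.599 kN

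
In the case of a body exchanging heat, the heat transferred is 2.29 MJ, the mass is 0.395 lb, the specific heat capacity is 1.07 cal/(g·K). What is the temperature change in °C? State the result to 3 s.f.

2850 °C

Rearranging Q = m·c·ΔT for ΔT: ΔT = Q/(m·c).
Q = 2.29 MJ = 2.290×10^6 J; m = 0.395 lb = 0.1792 kg; c = 1.07 cal/(g·K) = 4477 J/(kg·K).
ΔT = 2855 K
Since 1 °C = 1 K, 2855 °C.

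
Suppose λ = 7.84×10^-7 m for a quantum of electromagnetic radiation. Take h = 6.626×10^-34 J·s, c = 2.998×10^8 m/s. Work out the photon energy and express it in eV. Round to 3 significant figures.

1.58 eV

Directly: E = hc/λ.
λ = 7.84×10^-7 m; h = 6.626×10^-34 J·s; c = 2.998×10^8 m/s.
E = 2.534×10^-19 J
2.534×10^-19 J × (1 eV / 1.602×10^-19 J) = 1.581 eV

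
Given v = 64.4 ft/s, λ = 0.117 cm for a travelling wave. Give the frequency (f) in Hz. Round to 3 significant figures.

16800 Hz

Rearranging: f = v/λ.
v = 64.4 ft/s = 19.63 m/s; λ = 0.117 cm = 0.001170 m.
f = 16777 Hz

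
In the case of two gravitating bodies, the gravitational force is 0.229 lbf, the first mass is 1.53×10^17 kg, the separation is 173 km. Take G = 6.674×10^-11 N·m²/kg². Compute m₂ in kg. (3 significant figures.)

2990 kg

From Newton's law of gravitation: m₂ = F·r²/(G·m₁).
F = 0.229 lbf = 1.019 N; m₁ = 1.53×10^17 kg; r = 173 km = 1.730×10^5 m; G = 6.674×10^-11 N·m²/kg².
m₂ = 2986 kg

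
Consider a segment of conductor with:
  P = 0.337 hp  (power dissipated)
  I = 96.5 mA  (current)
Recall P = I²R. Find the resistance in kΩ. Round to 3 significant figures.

27.0 kΩ

Rearranging P = I²R for R: R = P/I².
P = 0.337 hp = 251.3 W; I = 96.5 mA = 0.09650 A.
R = 26986 Ω
26986 Ω × (1 kΩ / 1000 Ω) = 26.99 kΩ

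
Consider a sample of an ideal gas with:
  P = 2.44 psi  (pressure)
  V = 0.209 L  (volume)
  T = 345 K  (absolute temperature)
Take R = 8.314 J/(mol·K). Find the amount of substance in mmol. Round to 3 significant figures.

1.23 mmol

Solving PV = nRT for n: n = PV/(RT).
P = 2.44 psi = 16823 Pa; V = 0.209 L = 2.090×10^-4 m³; T = 345 K; R = 8.314 J/(mol·K).
n = 0.001226 mol
0.001226 mol × (1 mmol / 0.001000 mol) = 1.226 mmol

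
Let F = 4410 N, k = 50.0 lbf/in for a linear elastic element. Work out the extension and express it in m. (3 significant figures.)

0.504 m

Solving F = k·x for x: x = F/k.
F = 4410 N; k = 50.0 lbf/in = 8756 N/m.
x = 0.5036 m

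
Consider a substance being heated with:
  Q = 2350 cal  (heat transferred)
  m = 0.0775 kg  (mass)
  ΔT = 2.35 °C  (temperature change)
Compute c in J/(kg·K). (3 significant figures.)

Solving Q = m·c·ΔT for c: c = Q/(m·ΔT).
Q = 2350 cal = 9832 J; m = 0.0775 kg; ΔT = 2.35 °C = 2.350 K.
c = 53987 J/(kg·K)

54000 J/(kg·K)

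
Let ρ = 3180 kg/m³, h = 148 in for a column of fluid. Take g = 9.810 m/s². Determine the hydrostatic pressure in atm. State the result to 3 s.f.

Directly: P = ρgh.
ρ = 3180 kg/m³; h = 148 in = 3.759 m; g = 9.810 m/s².
P = 1.173×10^5 Pa  (the unit combination reduces to kg/(m·s²) = Pa)
1.173×10^5 Pa × (1 atm / 1.013×10^5 Pa) = 1.157 atm

1.16 atm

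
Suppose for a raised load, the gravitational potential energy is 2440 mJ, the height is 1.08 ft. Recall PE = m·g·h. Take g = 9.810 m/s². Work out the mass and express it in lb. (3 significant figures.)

Solving PE = m·g·h for m: m = PE/(g·h).
PE = 2440 mJ = 2.440 J; h = 1.08 ft = 0.3292 m; g = 9.810 m/s².
m = 0.7556 kg
0.7556 kg × (1 lb / 0.4536 kg) = 1.666 lb

1.67 lb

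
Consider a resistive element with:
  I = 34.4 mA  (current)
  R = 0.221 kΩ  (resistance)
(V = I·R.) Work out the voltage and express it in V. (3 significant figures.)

Directly: V = IR.
I = 34.4 mA = 0.03440 A; R = 0.221 kΩ = 221.0 Ω.
V = 7.602 V

7.60 V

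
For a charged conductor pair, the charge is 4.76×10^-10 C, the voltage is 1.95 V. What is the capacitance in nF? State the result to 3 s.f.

0.244 nF

Directly: C = Q/V.
Q = 4.76×10^-10 C; V = 1.95 V.
C = 2.441×10^-10 F
2.441×10^-10 F × (1 nF / 1.000×10^-9 F) = 0.2441 nF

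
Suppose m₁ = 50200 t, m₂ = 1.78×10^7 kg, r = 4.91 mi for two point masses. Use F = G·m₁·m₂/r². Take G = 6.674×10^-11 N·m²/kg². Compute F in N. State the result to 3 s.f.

9.55×10^-4 N

F is given directly by: F = Gm₁m₂/r².
m₁ = 50200 t = 5.020×10^7 kg; m₂ = 1.78×10^7 kg; r = 4.91 mi = 7902 m; G = 6.674×10^-11 N·m²/kg².
F = 9.551×10^-4 N  (the unit combination reduces to kg·m/s² = N)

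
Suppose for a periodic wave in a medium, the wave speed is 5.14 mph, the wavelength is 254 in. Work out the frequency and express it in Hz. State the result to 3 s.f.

0.356 Hz

Rearranging: f = v/λ.
v = 5.14 mph = 2.298 m/s; λ = 254 in = 6.452 m.
f = 0.3562 Hz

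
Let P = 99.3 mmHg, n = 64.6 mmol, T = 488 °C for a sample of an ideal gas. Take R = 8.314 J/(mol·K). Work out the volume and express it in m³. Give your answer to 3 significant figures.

From the ideal-gas law: V = nRT/P.
P = 99.3 mmHg = 13239 Pa; n = 64.6 mmol = 0.06460 mol; T = 488 °C = 761.1 K; R = 8.314 J/(mol·K).
V = 0.03088 m³

0.0309 m³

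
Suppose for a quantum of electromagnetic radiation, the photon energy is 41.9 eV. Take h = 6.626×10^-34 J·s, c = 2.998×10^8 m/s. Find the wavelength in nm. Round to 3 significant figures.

29.6 nm

Rearranging: λ = hc/E.
E = 41.9 eV = 6.713×10^-18 J; h = 6.626×10^-34 J·s; c = 2.998×10^8 m/s.
λ = 2.959×10^-8 m
2.959×10^-8 m × (1 nm / 1.000×10^-9 m) = 29.59 nm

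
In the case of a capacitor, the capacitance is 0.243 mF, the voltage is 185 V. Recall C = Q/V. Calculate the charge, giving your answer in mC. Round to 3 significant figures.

45.0 mC

Solving C = Q/V for Q: Q = CV.
C = 0.243 mF = 2.430×10^-4 F; V = 185 V.
Q = 0.04496 C  (the unit combination reduces to A·s = C)
0.04496 C × (1 mC / 0.001000 C) = 44.95 mC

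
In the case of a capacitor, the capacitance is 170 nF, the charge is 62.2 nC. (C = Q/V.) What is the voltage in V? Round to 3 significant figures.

0.366 V

Rearranging C = Q/V for V: V = Q/C.
C = 170 nF = 1.700×10^-7 F; Q = 62.2 nC = 6.220×10^-8 C.
V = 0.3659 V  (the unit combination reduces to kg·m²/(A·s³) = V)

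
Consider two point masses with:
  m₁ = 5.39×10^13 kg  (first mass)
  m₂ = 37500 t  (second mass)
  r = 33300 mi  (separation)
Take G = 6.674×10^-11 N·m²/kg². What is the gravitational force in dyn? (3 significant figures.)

4.70 dyn

From Newton's law of gravitation: F = Gm₁m₂/r².
m₁ = 5.39×10^13 kg; m₂ = 37500 t = 3.750×10^7 kg; r = 33300 mi = 5.359×10^7 m; G = 6.674×10^-11 N·m²/kg².
F = 4.697×10^-5 N  (the unit combination reduces to kg·m/s² = N)
4.697×10^-5 N × (1 dyn / 1.000×10^-5 N) = 4.697 dyn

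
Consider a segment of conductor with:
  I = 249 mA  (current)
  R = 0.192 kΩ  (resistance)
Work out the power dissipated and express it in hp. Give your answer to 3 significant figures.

0.0160 hp

P is given directly by: P = I²R.
I = 249 mA = 0.2490 A; R = 0.192 kΩ = 192.0 Ω.
P = 11.90 W
11.90 W × (1 hp / 745.7 W) = 0.01596 hp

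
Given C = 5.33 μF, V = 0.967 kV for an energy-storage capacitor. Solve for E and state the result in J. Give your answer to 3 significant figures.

2.49 J

E is given directly by: E = ½CV².
C = 5.33 μF = 5.330×10^-6 F; V = 0.967 kV = 967.0 V.
E = 2.492 J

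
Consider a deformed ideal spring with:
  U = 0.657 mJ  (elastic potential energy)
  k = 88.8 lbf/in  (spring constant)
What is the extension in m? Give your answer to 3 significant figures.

2.91×10^-4 m

Rearranging U = ½k·x² for x: x = √(2U/k).
U = 0.657 mJ = 6.570×10^-4 J; k = 88.8 lbf/in = 15551 N/m.
x = 2.907×10^-4 m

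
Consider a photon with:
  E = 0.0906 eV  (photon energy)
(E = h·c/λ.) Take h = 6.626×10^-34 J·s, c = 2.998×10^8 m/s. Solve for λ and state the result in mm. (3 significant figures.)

0.0137 mm

Solving E = h·c/λ for λ: λ = hc/E.
E = 0.0906 eV = 1.452×10^-20 J; h = 6.626×10^-34 J·s; c = 2.998×10^8 m/s.
λ = 1.368×10^-5 m
1.368×10^-5 m × (1 mm / 0.001000 m) = 0.01368 mm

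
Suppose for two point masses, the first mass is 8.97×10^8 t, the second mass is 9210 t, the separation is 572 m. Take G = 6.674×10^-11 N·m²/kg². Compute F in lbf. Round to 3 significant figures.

379 lbf

From Newton's law of gravitation: F = Gm₁m₂/r².
m₁ = 8.97×10^8 t = 8.970×10^11 kg; m₂ = 9210 t = 9.210×10^6 kg; r = 572 m; G = 6.674×10^-11 N·m²/kg².
F = 1685 N  (the unit combination reduces to kg·m/s² = N)
1685 N × (1 lbf / 4.448 N) = 378.8 lbf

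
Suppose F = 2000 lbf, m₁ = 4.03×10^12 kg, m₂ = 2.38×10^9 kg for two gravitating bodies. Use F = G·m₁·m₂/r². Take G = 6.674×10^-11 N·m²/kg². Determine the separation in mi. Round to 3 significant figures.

Rearranging: r = √(G·m₁m₂/F).
F = 2000 lbf = 8896 N; m₁ = 4.03×10^12 kg; m₂ = 2.38×10^9 kg; G = 6.674×10^-11 N·m²/kg².
r = 8483 m
8483 m × (1 mi / 1609 m) = 5.271 mi

5.27 mi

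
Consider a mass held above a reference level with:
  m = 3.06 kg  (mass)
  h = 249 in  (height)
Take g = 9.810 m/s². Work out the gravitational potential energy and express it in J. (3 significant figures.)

Directly: PE = mgh.
m = 3.06 kg; h = 249 in = 6.325 m; g = 9.810 m/s².
PE = 189.9 J

190 J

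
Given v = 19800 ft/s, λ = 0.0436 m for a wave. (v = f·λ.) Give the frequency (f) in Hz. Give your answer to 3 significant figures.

1.38×10^5 Hz

Rearranging: f = v/λ.
v = 19800 ft/s = 6035 m/s; λ = 0.0436 m.
f = 1.384×10^5 Hz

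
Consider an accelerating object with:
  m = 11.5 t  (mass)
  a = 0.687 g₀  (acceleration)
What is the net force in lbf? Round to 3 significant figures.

17400 lbf

From Newton's second law: F = m·a.
m = 11.5 t = 11500 kg; a = 0.687 g₀ = 6.737 m/s².
F = 77477 N
77477 N × (1 lbf / 4.448 N) = 17418 lbf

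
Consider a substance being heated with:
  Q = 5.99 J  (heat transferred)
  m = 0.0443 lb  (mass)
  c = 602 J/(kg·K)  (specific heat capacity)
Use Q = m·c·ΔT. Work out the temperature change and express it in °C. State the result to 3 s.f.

Rearranging Q = m·c·ΔT for ΔT: ΔT = Q/(m·c).
Q = 5.99 J; m = 0.0443 lb = 0.02009 kg; c = 602 J/(kg·K).
ΔT = 0.4952 K
Since 1 °C = 1 K, 0.4952 °C.

0.495 °C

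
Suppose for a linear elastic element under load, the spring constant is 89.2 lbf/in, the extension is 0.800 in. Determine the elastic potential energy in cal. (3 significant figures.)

0.771 cal

U is given directly by: U = ½kx².
k = 89.2 lbf/in = 15621 N/m; x = 0.800 in = 0.02032 m.
U = 3.225 J
3.225 J × (1 cal / 4.184 J) = 0.7708 cal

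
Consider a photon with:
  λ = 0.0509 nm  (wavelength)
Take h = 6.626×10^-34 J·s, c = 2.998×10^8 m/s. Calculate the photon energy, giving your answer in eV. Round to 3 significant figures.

24400 eV

Directly: E = hc/λ.
λ = 0.0509 nm = 5.090×10^-11 m; h = 6.626×10^-34 J·s; c = 2.998×10^8 m/s.
E = 3.903×10^-15 J  (the unit combination reduces to kg·m²/s² = J)
3.903×10^-15 J × (1 eV / 1.602×10^-19 J) = 24359 eV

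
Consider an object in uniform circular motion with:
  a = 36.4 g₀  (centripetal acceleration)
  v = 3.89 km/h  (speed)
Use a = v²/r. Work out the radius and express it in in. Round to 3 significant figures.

0.129 in

Solving a = v²/r for r: r = v²/a.
a = 36.4 g₀ = 357.0 m/s²; v = 3.89 km/h = 1.081 m/s.
r = 0.003271 m
0.003271 m × (1 in / 0.02540 m) = 0.1288 in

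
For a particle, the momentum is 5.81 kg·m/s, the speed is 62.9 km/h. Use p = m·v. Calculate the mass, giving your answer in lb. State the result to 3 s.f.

0.733 lb

Rearranging p = m·v for m: m = p/v.
p = 5.81 kg·m/s; v = 62.9 km/h = 17.47 m/s.
m = 0.3325 kg
0.3325 kg × (1 lb / 0.4536 kg) = 0.7331 lb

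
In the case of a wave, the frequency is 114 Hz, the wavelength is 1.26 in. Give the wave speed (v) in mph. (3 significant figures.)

8.16 mph

Directly: v = fλ.
f = 114 Hz; λ = 1.26 in = 0.03200 m.
v = 3.648 m/s
3.648 m/s × (1 mph / 0.4470 m/s) = 8.161 mph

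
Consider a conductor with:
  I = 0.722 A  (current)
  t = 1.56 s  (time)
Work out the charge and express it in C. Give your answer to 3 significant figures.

1.13 C

q is given directly by: q = It.
I = 0.722 A; t = 1.56 s.
q = 1.126 C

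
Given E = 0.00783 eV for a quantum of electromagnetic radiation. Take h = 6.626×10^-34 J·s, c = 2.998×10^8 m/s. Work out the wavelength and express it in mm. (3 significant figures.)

Rearranging: λ = hc/E.
E = 0.00783 eV = 1.255×10^-21 J; h = 6.626×10^-34 J·s; c = 2.998×10^8 m/s.
λ = 1.583×10^-4 m
1.583×10^-4 m × (1 mm / 0.001000 m) = 0.1583 mm

0.158 mm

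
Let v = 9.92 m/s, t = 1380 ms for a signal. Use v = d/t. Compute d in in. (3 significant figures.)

539 in

Rearranging v = d/t for d: d = v·t.
v = 9.92 m/s; t = 1380 ms = 1.380 s.
d = 13.69 m
13.69 m × (1 in / 0.02540 m) = 539.0 in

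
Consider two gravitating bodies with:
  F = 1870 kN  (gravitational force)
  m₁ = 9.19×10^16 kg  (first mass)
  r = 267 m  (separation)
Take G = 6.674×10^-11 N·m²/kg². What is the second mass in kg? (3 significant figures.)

From Newton's law of gravitation: m₂ = F·r²/(G·m₁).
F = 1870 kN = 1.870×10^6 N; m₁ = 9.19×10^16 kg; r = 267 m; G = 6.674×10^-11 N·m²/kg².
m₂ = 21735 kg

21700 kg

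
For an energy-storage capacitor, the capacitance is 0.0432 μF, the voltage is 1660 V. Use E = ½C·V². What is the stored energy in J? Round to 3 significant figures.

0.0595 J

E is given directly by: E = ½CV².
C = 0.0432 μF = 4.320×10^-8 F; V = 1660 V.
E = 0.05952 J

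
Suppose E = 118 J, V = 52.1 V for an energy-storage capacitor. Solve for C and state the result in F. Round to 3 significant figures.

0.0869 F

Rearranging: C = 2E/V².
E = 118 J; V = 52.1 V.
C = 0.08694 F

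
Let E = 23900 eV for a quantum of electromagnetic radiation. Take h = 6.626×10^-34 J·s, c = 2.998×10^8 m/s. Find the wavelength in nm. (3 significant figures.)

Rearranging E = h·c/λ for λ: λ = hc/E.
E = 23900 eV = 3.829×10^-15 J; h = 6.626×10^-34 J·s; c = 2.998×10^8 m/s.
λ = 5.188×10^-11 m
5.188×10^-11 m × (1 nm / 1.000×10^-9 m) = 0.05188 nm

0.0519 nm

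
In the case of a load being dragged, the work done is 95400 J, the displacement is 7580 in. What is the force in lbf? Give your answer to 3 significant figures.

111 lbf

Rearranging W = F·d for F: F = W/d.
W = 95400 J; d = 7580 in = 192.5 m.
F = 495.5 N
495.5 N × (1 lbf / 4.448 N) = 111.4 lbf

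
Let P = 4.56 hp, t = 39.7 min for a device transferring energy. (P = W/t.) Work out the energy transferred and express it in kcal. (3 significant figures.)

1940 kcal

Rearranging P = W/t for W: W = P·t.
P = 4.56 hp = 3400 W; t = 39.7 min = 2382 s.
W = 8.100×10^6 J  (the unit combination reduces to kg·m²/s² = J)
8.100×10^6 J × (1 kcal / 4184 J) = 1936 kcal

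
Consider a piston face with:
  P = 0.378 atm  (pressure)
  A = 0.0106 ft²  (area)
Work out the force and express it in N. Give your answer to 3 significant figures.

37.7 N

Solving P = F/A for F: F = P·A.
P = 0.378 atm = 38301 Pa; A = 0.0106 ft² = 9.848×10^-4 m².
F = 37.72 N  (the unit combination reduces to kg·m/s² = N)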